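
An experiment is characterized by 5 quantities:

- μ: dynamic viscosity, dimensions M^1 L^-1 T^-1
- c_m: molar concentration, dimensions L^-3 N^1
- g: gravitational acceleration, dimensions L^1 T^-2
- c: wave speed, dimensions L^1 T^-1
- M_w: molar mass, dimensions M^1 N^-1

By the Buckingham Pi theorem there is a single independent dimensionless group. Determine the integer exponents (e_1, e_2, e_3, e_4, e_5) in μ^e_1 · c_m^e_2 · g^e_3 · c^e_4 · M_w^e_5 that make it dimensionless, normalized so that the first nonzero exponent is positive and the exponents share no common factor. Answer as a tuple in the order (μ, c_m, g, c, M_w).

M: e_1·(1) + e_2·(0) + e_3·(0) + e_4·(0) + e_5·(1) = 0
L: e_1·(-1) + e_2·(-3) + e_3·(1) + e_4·(1) + e_5·(0) = 0
T: e_1·(-1) + e_2·(0) + e_3·(-2) + e_4·(-1) + e_5·(0) = 0
N: e_1·(0) + e_2·(1) + e_3·(0) + e_4·(0) + e_5·(-1) = 0
Solving this homogeneous linear system for the smallest-integer solution (first nonzero entry positive) gives (1, -1, 1, -3, -1).

(1, -1, 1, -3, -1)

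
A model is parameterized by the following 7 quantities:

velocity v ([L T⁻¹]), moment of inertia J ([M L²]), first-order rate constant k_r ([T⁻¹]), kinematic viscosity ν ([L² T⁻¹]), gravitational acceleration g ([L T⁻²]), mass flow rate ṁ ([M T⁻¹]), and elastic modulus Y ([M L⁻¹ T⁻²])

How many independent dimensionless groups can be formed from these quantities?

There are 7 variables and 3 base dimensions (M, L, T).
The dimension matrix has rank 3.
Independent dimensionless groups: 7 − 3 = 4.

4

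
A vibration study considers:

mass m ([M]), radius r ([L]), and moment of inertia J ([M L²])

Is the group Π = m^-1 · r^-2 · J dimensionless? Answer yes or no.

Sum the exponent of each base dimension across the product:
  M: −[m]_M − 2·[r]_M + [J]_M = −(1) − 2·(0) + (1) = 0
  L: −[m]_L − 2·[r]_L + [J]_L = −(0) − 2·(1) + (2) = 0
  T: −[m]_T − 2·[r]_T + [J]_T = −(0) − 2·(0) + (0) = 0
All base exponents vanish — dimensionless.

yes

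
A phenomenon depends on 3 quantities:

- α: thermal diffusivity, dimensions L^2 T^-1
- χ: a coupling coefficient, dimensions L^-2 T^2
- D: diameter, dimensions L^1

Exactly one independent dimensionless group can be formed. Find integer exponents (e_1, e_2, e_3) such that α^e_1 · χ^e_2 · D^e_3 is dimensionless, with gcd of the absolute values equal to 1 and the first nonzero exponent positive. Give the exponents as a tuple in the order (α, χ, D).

L: e_1·(2) + e_2·(-2) + e_3·(1) = 0
T: e_1·(-1) + e_2·(2) + e_3·(0) = 0
Solving this homogeneous linear system for the smallest-integer solution (first nonzero entry positive) gives (2, 1, -2).

(2, 1, -2)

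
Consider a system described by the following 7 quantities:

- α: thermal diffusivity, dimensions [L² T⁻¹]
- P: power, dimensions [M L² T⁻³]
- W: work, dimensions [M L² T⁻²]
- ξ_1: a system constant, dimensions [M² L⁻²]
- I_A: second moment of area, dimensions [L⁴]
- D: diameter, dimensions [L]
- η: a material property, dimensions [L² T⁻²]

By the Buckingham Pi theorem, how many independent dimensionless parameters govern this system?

4

There are 7 variables and 3 base dimensions (M, L, T).
The dimension matrix has rank 3.
Independent dimensionless groups: 7 − 3 = 4.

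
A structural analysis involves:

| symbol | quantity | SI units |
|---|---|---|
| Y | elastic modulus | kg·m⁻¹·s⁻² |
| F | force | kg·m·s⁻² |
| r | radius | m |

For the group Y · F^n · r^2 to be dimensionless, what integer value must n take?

Balance the M exponent: (1)·n from F, plus (1) + 2·(0) = 1 from the rest, must sum to zero.
n + 1 = 0, so n = -1.

-1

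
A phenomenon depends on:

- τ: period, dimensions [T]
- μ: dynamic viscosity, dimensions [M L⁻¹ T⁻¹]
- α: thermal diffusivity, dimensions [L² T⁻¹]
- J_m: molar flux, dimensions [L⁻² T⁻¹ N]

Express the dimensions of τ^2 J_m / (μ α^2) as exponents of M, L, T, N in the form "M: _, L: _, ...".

Collect each base-dimension exponent across the product:
  M: 2·(0) − (1) − 2·(0) + (0) = -1
  L: 2·(0) − (-1) − 2·(2) + (-2) = -5
  T: 2·(1) − (-1) − 2·(-1) + (-1) = 4
  N: 2·(0) − (0) − 2·(0) + (1) = 1
So the dimensions are [M⁻¹ L⁻⁵ T⁴ N].

M: -1, L: -5, T: 4, N: 1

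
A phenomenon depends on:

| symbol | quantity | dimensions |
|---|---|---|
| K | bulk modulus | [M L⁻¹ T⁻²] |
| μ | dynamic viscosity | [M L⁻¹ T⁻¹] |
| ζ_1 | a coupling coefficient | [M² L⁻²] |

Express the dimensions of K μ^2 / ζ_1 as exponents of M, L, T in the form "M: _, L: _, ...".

M: 1, L: -1, T: -4

Collect each base-dimension exponent across the product:
  M: (1) + 2·(1) − (2) = 1
  L: (-1) + 2·(-1) − (-2) = -1
  T: (-2) + 2·(-1) − (0) = -4
So the dimensions are [M L⁻¹ T⁻⁴].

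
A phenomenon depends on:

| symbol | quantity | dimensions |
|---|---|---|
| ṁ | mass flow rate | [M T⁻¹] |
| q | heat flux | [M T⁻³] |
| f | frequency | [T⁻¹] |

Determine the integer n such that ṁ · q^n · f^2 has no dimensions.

-1

Balance the M exponent: (1)·n from q, plus (1) + 2·(0) = 1 from the rest, must sum to zero.
n + 1 = 0, so n = -1.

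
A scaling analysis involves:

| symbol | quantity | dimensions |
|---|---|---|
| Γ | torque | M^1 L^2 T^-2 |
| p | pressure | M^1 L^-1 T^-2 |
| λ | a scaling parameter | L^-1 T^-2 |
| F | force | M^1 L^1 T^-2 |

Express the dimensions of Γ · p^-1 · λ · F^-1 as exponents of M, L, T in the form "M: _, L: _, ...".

M: -1, L: 1, T: 0

Collect each base-dimension exponent across the product:
  M: (1) − (1) + (0) − (1) = -1
  L: (2) − (-1) + (-1) − (1) = 1
  T: (-2) − (-2) + (-2) − (-2) = 0
So the dimensions are [M⁻¹ L].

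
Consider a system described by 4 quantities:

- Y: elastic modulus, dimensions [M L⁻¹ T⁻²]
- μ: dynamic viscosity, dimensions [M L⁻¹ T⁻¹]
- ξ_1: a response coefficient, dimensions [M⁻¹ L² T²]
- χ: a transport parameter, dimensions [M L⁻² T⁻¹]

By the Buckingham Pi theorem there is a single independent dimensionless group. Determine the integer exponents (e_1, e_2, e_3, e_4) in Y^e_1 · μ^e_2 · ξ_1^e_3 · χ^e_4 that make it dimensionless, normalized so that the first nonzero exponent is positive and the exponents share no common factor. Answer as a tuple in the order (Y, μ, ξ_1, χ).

(1, -1, 1, 1)

M: e_1·(1) + e_2·(1) + e_3·(-1) + e_4·(1) = 0
L: e_1·(-1) + e_2·(-1) + e_3·(2) + e_4·(-2) = 0
T: e_1·(-2) + e_2·(-1) + e_3·(2) + e_4·(-1) = 0
Solving this homogeneous linear system for the smallest-integer solution (first nonzero entry positive) gives (1, -1, 1, 1).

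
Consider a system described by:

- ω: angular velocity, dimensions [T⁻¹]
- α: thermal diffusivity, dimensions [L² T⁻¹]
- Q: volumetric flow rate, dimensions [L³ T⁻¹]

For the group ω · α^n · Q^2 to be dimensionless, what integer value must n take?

-3

Balance the L exponent: (2)·n from α, plus (0) + 2·(3) = 6 from the rest, must sum to zero.
2n + 6 = 0, so n = -3.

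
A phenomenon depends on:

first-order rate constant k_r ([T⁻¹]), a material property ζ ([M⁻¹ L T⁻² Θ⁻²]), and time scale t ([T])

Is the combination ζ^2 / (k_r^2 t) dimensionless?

Sum the exponent of each base dimension across the product:
  M: −2·[k_r]_M + 2·[ζ]_M − [t]_M = −2·(0) + 2·(-1) − (0) = -2
  L: −2·[k_r]_L + 2·[ζ]_L − [t]_L = −2·(0) + 2·(1) − (0) = 2
  T: −2·[k_r]_T + 2·[ζ]_T − [t]_T = −2·(-1) + 2·(-2) − (1) = -3
  Θ: −2·[k_r]_Θ + 2·[ζ]_Θ − [t]_Θ = −2·(0) + 2·(-2) − (0) = -4
Net dimensions [M⁻² L² T⁻³ Θ⁻⁴] ≠ [1] — not dimensionless.

no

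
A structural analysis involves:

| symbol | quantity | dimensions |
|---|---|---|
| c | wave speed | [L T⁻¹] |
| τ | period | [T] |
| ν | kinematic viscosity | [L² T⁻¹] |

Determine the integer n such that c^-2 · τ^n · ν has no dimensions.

Balance the T exponent: (1)·n from τ, plus −2·(-1) + (-1) = 1 from the rest, must sum to zero.
n + 1 = 0, so n = -1.

-1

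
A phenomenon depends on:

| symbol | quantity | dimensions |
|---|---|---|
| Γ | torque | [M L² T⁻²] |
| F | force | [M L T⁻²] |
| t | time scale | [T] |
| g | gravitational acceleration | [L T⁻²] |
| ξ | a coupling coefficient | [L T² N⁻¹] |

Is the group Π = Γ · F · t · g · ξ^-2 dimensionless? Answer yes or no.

Sum the exponent of each base dimension across the product:
  M: [Γ]_M + [F]_M + [t]_M + [g]_M − 2·[ξ]_M = (1) + (1) + (0) + (0) − 2·(0) = 2
  L: [Γ]_L + [F]_L + [t]_L + [g]_L − 2·[ξ]_L = (2) + (1) + (0) + (1) − 2·(1) = 2
  T: [Γ]_T + [F]_T + [t]_T + [g]_T − 2·[ξ]_T = (-2) + (-2) + (1) + (-2) − 2·(2) = -9
  N: [Γ]_N + [F]_N + [t]_N + [g]_N − 2·[ξ]_N = (0) + (0) + (0) + (0) − 2·(-1) = 2
Net dimensions [M² L² T⁻⁹ N²] ≠ [1] — not dimensionless.

no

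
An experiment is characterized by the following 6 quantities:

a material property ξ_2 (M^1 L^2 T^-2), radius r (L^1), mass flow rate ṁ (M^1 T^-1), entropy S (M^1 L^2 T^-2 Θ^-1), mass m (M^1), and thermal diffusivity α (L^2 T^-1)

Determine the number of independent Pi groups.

2

There are 6 variables and 4 base dimensions (M, L, T, Θ).
The dimension matrix has rank 4.
Independent dimensionless groups: 6 − 4 = 2.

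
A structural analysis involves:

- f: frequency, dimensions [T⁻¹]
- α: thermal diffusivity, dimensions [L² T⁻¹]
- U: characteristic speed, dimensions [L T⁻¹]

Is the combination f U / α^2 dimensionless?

no

Sum the exponent of each base dimension across the product:
  L: [f]_L − 2·[α]_L + [U]_L = (0) − 2·(2) + (1) = -3
  T: [f]_T − 2·[α]_T + [U]_T = (-1) − 2·(-1) + (-1) = 0
Net dimensions [L⁻³] ≠ [1] — not dimensionless.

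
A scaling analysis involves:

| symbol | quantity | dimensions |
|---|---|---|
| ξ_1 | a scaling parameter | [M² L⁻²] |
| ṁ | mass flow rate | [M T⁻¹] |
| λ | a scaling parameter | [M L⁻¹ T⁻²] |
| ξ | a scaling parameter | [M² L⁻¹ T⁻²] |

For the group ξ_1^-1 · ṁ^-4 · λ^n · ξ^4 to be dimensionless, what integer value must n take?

-2

Balance the M exponent: (1)·n from λ, plus −(2) − 4·(1) + 4·(2) = 2 from the rest, must sum to zero.
n + 2 = 0, so n = -2.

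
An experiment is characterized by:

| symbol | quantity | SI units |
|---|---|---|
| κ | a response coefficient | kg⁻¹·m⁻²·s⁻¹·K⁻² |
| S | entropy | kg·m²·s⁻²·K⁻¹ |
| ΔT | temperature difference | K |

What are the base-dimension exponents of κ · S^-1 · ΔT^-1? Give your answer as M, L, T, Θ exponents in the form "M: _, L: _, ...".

Collect each base-dimension exponent across the product:
  M: (-1) − (1) − (0) = -2
  L: (-2) − (2) − (0) = -4
  T: (-1) − (-2) − (0) = 1
  Θ: (-2) − (-1) − (1) = -2
So the dimensions are [M⁻² L⁻⁴ T Θ⁻²].

M: -2, L: -4, T: 1, Θ: -2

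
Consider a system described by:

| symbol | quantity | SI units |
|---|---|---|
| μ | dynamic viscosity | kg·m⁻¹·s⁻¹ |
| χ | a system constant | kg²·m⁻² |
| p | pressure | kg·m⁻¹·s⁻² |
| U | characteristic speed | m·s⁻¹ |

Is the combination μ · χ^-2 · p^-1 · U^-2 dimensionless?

Sum the exponent of each base dimension across the product:
  M: [μ]_M − 2·[χ]_M − [p]_M − 2·[U]_M = (1) − 2·(2) − (1) − 2·(0) = -4
  L: [μ]_L − 2·[χ]_L − [p]_L − 2·[U]_L = (-1) − 2·(-2) − (-1) − 2·(1) = 2
  T: [μ]_T − 2·[χ]_T − [p]_T − 2·[U]_T = (-1) − 2·(0) − (-2) − 2·(-1) = 3
Net dimensions [M⁻⁴ L² T³] ≠ [1] — not dimensionless.

no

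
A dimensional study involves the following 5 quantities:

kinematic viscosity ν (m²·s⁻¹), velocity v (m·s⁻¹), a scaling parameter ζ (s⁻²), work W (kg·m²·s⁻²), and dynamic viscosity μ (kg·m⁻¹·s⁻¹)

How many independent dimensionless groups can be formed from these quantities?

2

There are 5 variables and 3 base dimensions (M, L, T).
The dimension matrix has rank 3.
Independent dimensionless groups: 5 − 3 = 2.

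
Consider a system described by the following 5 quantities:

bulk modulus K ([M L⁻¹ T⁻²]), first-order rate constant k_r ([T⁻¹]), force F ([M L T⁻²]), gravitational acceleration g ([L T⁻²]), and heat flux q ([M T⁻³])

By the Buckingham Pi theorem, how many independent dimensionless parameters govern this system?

There are 5 variables and 3 base dimensions (M, L, T).
The dimension matrix has rank 3.
Independent dimensionless groups: 5 − 3 = 2.

2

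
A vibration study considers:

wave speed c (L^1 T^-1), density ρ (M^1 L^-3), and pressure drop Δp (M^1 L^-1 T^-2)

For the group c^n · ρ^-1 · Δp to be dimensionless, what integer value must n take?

-2

Balance the L exponent: (1)·n from c, plus −(-3) + (-1) = 2 from the rest, must sum to zero.
n + 2 = 0, so n = -2.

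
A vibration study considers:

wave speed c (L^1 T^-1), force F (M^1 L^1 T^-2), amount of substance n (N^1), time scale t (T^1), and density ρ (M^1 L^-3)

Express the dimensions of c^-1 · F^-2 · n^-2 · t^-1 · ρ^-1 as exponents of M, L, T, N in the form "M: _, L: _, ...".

Collect each base-dimension exponent across the product:
  M: −(0) − 2·(1) − 2·(0) − (0) − (1) = -3
  L: −(1) − 2·(1) − 2·(0) − (0) − (-3) = 0
  T: −(-1) − 2·(-2) − 2·(0) − (1) − (0) = 4
  N: −(0) − 2·(0) − 2·(1) − (0) − (0) = -2
So the dimensions are [M⁻³ T⁴ N⁻²].

M: -3, L: 0, T: 4, N: -2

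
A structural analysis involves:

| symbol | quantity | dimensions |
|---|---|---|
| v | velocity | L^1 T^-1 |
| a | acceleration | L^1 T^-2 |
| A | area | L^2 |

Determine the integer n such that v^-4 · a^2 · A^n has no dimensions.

Balance the L exponent: (2)·n from A, plus −4·(1) + 2·(1) = -2 from the rest, must sum to zero.
2n − 2 = 0, so n = 1.

1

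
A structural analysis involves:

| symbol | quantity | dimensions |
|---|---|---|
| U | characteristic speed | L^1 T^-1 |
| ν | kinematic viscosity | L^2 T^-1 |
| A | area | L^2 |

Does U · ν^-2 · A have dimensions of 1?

Sum the exponent of each base dimension across the product:
  L: [U]_L − 2·[ν]_L + [A]_L = (1) − 2·(2) + (2) = -1
  T: [U]_T − 2·[ν]_T + [A]_T = (-1) − 2·(-1) + (0) = 1
Net dimensions [L⁻¹ T] ≠ [1] — not dimensionless.

no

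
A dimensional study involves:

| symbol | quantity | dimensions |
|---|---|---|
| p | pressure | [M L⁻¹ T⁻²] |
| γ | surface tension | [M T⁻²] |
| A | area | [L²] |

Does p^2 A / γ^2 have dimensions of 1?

yes

Sum the exponent of each base dimension across the product:
  M: 2·[p]_M − 2·[γ]_M + [A]_M = 2·(1) − 2·(1) + (0) = 0
  L: 2·[p]_L − 2·[γ]_L + [A]_L = 2·(-1) − 2·(0) + (2) = 0
  T: 2·[p]_T − 2·[γ]_T + [A]_T = 2·(-2) − 2·(-2) + (0) = 0
  Θ: 2·[p]_Θ − 2·[γ]_Θ + [A]_Θ = 2·(0) − 2·(0) + (0) = 0
  N: 2·[p]_N − 2·[γ]_N + [A]_N = 2·(0) − 2·(0) + (0) = 0
All base exponents vanish — dimensionless.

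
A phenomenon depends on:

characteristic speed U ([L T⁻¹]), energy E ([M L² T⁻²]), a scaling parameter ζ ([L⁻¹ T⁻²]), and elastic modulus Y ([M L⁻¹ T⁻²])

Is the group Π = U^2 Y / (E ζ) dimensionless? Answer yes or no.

yes

Sum the exponent of each base dimension across the product:
  M: 2·[U]_M − [E]_M − [ζ]_M + [Y]_M = 2·(0) − (1) − (0) + (1) = 0
  L: 2·[U]_L − [E]_L − [ζ]_L + [Y]_L = 2·(1) − (2) − (-1) + (-1) = 0
  T: 2·[U]_T − [E]_T − [ζ]_T + [Y]_T = 2·(-1) − (-2) − (-2) + (-2) = 0
All base exponents vanish — dimensionless.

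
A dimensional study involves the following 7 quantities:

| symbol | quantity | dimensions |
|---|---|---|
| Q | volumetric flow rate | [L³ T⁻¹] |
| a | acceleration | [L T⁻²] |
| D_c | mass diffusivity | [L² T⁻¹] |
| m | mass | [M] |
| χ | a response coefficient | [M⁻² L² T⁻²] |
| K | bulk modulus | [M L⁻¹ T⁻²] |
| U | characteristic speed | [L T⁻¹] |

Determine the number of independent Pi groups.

4

There are 7 variables and 3 base dimensions (M, L, T).
The dimension matrix has rank 3.
Independent dimensionless groups: 7 − 3 = 4.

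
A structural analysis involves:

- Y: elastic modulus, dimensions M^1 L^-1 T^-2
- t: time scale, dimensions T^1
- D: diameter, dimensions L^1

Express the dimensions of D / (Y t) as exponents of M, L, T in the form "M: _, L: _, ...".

Collect each base-dimension exponent across the product:
  M: −(1) − (0) + (0) = -1
  L: −(-1) − (0) + (1) = 2
  T: −(-2) − (1) + (0) = 1
So the dimensions are [M⁻¹ L² T].

M: -1, L: 2, T: 1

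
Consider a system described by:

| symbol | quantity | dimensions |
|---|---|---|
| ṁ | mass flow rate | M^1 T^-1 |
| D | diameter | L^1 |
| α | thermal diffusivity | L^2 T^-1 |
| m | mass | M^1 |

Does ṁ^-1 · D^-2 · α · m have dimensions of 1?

Sum the exponent of each base dimension across the product:
  M: −[ṁ]_M − 2·[D]_M + [α]_M + [m]_M = −(1) − 2·(0) + (0) + (1) = 0
  L: −[ṁ]_L − 2·[D]_L + [α]_L + [m]_L = −(0) − 2·(1) + (2) + (0) = 0
  T: −[ṁ]_T − 2·[D]_T + [α]_T + [m]_T = −(-1) − 2·(0) + (-1) + (0) = 0
  Θ: −[ṁ]_Θ − 2·[D]_Θ + [α]_Θ + [m]_Θ = −(0) − 2·(0) + (0) + (0) = 0
All base exponents vanish — dimensionless.

yes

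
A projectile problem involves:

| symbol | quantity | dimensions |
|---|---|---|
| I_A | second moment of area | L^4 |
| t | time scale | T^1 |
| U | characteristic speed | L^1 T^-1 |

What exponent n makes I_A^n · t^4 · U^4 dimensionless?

Balance the L exponent: (4)·n from I_A, plus 4·(0) + 4·(1) = 4 from the rest, must sum to zero.
4n + 4 = 0, so n = -1.

-1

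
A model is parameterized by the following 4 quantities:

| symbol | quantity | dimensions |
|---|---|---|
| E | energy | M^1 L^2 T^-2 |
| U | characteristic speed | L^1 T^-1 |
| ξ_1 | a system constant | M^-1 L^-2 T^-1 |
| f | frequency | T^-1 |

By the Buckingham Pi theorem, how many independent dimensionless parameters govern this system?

There are 4 variables and 3 base dimensions (M, L, T).
The dimension matrix has rank 3.
Independent dimensionless groups: 4 − 3 = 1.

1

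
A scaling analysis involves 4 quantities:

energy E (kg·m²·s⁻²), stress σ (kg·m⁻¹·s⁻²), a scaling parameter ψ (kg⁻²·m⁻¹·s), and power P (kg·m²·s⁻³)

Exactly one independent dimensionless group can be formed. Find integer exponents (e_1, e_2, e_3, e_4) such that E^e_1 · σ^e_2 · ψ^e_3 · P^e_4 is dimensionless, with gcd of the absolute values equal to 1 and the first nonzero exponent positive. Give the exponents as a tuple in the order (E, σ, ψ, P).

(4, 1, 1, -3)

M: e_1·(1) + e_2·(1) + e_3·(-2) + e_4·(1) = 0
L: e_1·(2) + e_2·(-1) + e_3·(-1) + e_4·(2) = 0
T: e_1·(-2) + e_2·(-2) + e_3·(1) + e_4·(-3) = 0
Solving this homogeneous linear system for the smallest-integer solution (first nonzero entry positive) gives (4, 1, 1, -3).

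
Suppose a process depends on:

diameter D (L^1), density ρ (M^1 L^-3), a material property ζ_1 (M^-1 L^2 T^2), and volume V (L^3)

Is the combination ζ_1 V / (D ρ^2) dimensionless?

Sum the exponent of each base dimension across the product:
  M: −[D]_M − 2·[ρ]_M + [ζ_1]_M + [V]_M = −(0) − 2·(1) + (-1) + (0) = -3
  L: −[D]_L − 2·[ρ]_L + [ζ_1]_L + [V]_L = −(1) − 2·(-3) + (2) + (3) = 10
  T: −[D]_T − 2·[ρ]_T + [ζ_1]_T + [V]_T = −(0) − 2·(0) + (2) + (0) = 2
Net dimensions [M⁻³ L¹⁰ T²] ≠ [1] — not dimensionless.

no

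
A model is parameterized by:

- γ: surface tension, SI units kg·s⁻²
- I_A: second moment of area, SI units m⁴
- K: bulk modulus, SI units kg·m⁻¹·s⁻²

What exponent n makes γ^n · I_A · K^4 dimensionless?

Balance the M exponent: (1)·n from γ, plus (0) + 4·(1) = 4 from the rest, must sum to zero.
n + 4 = 0, so n = -4.

-4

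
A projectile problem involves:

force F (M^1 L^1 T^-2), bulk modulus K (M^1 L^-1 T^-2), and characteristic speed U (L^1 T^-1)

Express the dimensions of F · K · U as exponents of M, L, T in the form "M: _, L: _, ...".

Collect each base-dimension exponent across the product:
  M: (1) + (1) + (0) = 2
  L: (1) + (-1) + (1) = 1
  T: (-2) + (-2) + (-1) = -5
So the dimensions are [M² L T⁻⁵].

M: 2, L: 1, T: -5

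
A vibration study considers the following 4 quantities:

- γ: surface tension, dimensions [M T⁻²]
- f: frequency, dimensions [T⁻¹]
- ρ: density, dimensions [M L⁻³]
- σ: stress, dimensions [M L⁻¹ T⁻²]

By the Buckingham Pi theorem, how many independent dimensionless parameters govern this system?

There are 4 variables and 3 base dimensions (M, L, T).
The dimension matrix has rank 3.
Independent dimensionless groups: 4 − 3 = 1.

1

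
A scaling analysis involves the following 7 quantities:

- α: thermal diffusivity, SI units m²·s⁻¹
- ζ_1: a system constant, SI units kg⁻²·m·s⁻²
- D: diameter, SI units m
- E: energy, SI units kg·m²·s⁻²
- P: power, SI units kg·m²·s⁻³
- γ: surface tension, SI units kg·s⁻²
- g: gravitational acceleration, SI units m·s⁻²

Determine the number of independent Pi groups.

There are 7 variables and 3 base dimensions (M, L, T).
The dimension matrix has rank 3.
Independent dimensionless groups: 7 − 3 = 4.

4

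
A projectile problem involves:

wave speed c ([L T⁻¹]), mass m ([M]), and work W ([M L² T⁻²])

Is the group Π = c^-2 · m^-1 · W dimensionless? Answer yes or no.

yes

Sum the exponent of each base dimension across the product:
  M: −2·[c]_M − [m]_M + [W]_M = −2·(0) − (1) + (1) = 0
  L: −2·[c]_L − [m]_L + [W]_L = −2·(1) − (0) + (2) = 0
  T: −2·[c]_T − [m]_T + [W]_T = −2·(-1) − (0) + (-2) = 0
All base exponents vanish — dimensionless.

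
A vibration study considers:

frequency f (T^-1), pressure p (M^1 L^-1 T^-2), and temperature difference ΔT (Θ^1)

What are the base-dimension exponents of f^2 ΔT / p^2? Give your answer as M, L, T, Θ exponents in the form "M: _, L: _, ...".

Collect each base-dimension exponent across the product:
  M: 2·(0) − 2·(1) + (0) = -2
  L: 2·(0) − 2·(-1) + (0) = 2
  T: 2·(-1) − 2·(-2) + (0) = 2
  Θ: 2·(0) − 2·(0) + (1) = 1
So the dimensions are [M⁻² L² T² Θ].

M: -2, L: 2, T: 2, Θ: 1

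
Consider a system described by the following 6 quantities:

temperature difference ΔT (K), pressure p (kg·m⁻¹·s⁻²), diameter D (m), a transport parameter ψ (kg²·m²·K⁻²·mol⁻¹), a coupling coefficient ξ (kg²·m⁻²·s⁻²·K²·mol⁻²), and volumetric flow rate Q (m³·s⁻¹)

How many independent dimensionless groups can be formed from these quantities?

1

There are 6 variables and 5 base dimensions (M, L, T, Θ, N).
The dimension matrix has rank 5.
Independent dimensionless groups: 6 − 5 = 1.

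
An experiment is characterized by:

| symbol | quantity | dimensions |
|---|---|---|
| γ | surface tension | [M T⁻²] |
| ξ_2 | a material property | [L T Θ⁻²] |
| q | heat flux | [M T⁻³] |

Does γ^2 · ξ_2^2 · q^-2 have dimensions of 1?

Sum the exponent of each base dimension across the product:
  M: 2·[γ]_M + 2·[ξ_2]_M − 2·[q]_M = 2·(1) + 2·(0) − 2·(1) = 0
  L: 2·[γ]_L + 2·[ξ_2]_L − 2·[q]_L = 2·(0) + 2·(1) − 2·(0) = 2
  T: 2·[γ]_T + 2·[ξ_2]_T − 2·[q]_T = 2·(-2) + 2·(1) − 2·(-3) = 4
  Θ: 2·[γ]_Θ + 2·[ξ_2]_Θ − 2·[q]_Θ = 2·(0) + 2·(-2) − 2·(0) = -4
Net dimensions [L² T⁴ Θ⁻⁴] ≠ [1] — not dimensionless.

no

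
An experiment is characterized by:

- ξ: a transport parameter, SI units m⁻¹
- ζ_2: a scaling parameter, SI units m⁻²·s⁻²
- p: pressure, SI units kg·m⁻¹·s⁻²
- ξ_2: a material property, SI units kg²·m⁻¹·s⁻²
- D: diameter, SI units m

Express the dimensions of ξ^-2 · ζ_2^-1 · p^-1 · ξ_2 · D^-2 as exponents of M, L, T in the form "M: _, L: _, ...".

M: 1, L: 2, T: 2

Collect each base-dimension exponent across the product:
  M: −2·(0) − (0) − (1) + (2) − 2·(0) = 1
  L: −2·(-1) − (-2) − (-1) + (-1) − 2·(1) = 2
  T: −2·(0) − (-2) − (-2) + (-2) − 2·(0) = 2
So the dimensions are [M L² T²].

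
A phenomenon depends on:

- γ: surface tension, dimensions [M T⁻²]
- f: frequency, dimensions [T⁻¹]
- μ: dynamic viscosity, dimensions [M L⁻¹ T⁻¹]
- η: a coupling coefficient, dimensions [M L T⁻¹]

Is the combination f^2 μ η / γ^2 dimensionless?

Sum the exponent of each base dimension across the product:
  M: −2·[γ]_M + 2·[f]_M + [μ]_M + [η]_M = −2·(1) + 2·(0) + (1) + (1) = 0
  L: −2·[γ]_L + 2·[f]_L + [μ]_L + [η]_L = −2·(0) + 2·(0) + (-1) + (1) = 0
  T: −2·[γ]_T + 2·[f]_T + [μ]_T + [η]_T = −2·(-2) + 2·(-1) + (-1) + (-1) = 0
All base exponents vanish — dimensionless.

yes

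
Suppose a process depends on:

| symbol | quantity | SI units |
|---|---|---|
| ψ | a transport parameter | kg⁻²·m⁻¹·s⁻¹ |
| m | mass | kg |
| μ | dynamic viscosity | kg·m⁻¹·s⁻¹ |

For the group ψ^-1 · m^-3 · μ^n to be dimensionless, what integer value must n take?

1

Balance the M exponent: (1)·n from μ, plus −(-2) − 3·(1) = -1 from the rest, must sum to zero.
n − 1 = 0, so n = 1.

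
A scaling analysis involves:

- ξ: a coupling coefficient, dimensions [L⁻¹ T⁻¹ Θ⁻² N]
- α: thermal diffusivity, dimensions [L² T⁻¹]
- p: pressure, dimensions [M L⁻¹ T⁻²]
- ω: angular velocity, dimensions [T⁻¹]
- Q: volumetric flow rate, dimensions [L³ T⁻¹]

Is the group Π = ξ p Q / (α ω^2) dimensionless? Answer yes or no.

Sum the exponent of each base dimension across the product:
  M: [ξ]_M − [α]_M + [p]_M − 2·[ω]_M + [Q]_M = (0) − (0) + (1) − 2·(0) + (0) = 1
  L: [ξ]_L − [α]_L + [p]_L − 2·[ω]_L + [Q]_L = (-1) − (2) + (-1) − 2·(0) + (3) = -1
  T: [ξ]_T − [α]_T + [p]_T − 2·[ω]_T + [Q]_T = (-1) − (-1) + (-2) − 2·(-1) + (-1) = -1
  Θ: [ξ]_Θ − [α]_Θ + [p]_Θ − 2·[ω]_Θ + [Q]_Θ = (-2) − (0) + (0) − 2·(0) + (0) = -2
  N: [ξ]_N − [α]_N + [p]_N − 2·[ω]_N + [Q]_N = (1) − (0) + (0) − 2·(0) + (0) = 1
Net dimensions [M L⁻¹ T⁻¹ Θ⁻² N] ≠ [1] — not dimensionless.

no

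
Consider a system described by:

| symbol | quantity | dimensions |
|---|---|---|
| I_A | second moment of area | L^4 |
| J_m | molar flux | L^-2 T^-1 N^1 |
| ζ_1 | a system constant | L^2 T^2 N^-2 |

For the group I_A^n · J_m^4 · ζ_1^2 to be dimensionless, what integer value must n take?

Balance the L exponent: (4)·n from I_A, plus 4·(-2) + 2·(2) = -4 from the rest, must sum to zero.
4n − 4 = 0, so n = 1.

1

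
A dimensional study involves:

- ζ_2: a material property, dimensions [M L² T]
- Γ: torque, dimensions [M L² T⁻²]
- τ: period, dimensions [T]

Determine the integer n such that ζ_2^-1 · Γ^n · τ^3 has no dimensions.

Balance the M exponent: (1)·n from Γ, plus −(1) + 3·(0) = -1 from the rest, must sum to zero.
n − 1 = 0, so n = 1.

1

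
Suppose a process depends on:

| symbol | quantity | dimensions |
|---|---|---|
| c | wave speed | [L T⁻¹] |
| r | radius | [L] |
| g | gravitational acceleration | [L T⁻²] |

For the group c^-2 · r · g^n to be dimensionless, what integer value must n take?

1

Balance the L exponent: (1)·n from g, plus −2·(1) + (1) = -1 from the rest, must sum to zero.
n − 1 = 0, so n = 1.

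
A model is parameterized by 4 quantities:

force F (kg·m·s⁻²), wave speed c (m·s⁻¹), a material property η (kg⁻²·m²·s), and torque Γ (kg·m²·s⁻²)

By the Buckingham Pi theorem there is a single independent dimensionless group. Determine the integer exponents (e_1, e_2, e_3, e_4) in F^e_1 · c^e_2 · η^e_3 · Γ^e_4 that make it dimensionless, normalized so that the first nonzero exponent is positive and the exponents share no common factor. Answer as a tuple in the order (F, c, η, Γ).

(3, -3, 1, -1)

M: e_1·(1) + e_2·(0) + e_3·(-2) + e_4·(1) = 0
L: e_1·(1) + e_2·(1) + e_3·(2) + e_4·(2) = 0
T: e_1·(-2) + e_2·(-1) + e_3·(1) + e_4·(-2) = 0
Solving this homogeneous linear system for the smallest-integer solution (first nonzero entry positive) gives (3, -3, 1, -1).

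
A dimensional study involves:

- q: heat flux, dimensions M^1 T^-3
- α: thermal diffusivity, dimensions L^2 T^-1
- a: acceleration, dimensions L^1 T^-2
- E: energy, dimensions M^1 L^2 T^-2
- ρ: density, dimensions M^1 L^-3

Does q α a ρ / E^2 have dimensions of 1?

Sum the exponent of each base dimension across the product:
  M: [q]_M + [α]_M + [a]_M − 2·[E]_M + [ρ]_M = (1) + (0) + (0) − 2·(1) + (1) = 0
  L: [q]_L + [α]_L + [a]_L − 2·[E]_L + [ρ]_L = (0) + (2) + (1) − 2·(2) + (-3) = -4
  T: [q]_T + [α]_T + [a]_T − 2·[E]_T + [ρ]_T = (-3) + (-1) + (-2) − 2·(-2) + (0) = -2
Net dimensions [L⁻⁴ T⁻²] ≠ [1] — not dimensionless.

no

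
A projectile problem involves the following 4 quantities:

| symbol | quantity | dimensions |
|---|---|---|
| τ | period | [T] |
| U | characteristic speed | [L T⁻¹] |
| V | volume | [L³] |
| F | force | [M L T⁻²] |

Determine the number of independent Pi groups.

1

There are 4 variables and 3 base dimensions (M, L, T).
The dimension matrix has rank 3.
Independent dimensionless groups: 4 − 3 = 1.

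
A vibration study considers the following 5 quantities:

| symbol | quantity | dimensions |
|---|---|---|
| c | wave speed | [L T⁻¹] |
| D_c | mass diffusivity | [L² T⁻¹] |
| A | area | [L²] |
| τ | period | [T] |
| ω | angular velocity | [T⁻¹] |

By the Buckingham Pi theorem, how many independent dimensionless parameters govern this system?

3

There are 5 variables and 2 base dimensions (L, T).
The dimension matrix has rank 2.
Independent dimensionless groups: 5 − 2 = 3.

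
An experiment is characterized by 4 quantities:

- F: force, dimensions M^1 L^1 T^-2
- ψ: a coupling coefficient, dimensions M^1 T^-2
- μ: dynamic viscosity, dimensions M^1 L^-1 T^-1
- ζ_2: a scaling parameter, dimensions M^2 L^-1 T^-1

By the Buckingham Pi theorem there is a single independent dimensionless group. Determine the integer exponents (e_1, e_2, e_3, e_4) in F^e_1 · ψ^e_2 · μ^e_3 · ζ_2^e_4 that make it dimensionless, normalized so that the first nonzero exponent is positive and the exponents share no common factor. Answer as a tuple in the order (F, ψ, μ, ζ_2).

M: e_1·(1) + e_2·(1) + e_3·(1) + e_4·(2) = 0
L: e_1·(1) + e_2·(0) + e_3·(-1) + e_4·(-1) = 0
T: e_1·(-2) + e_2·(-2) + e_3·(-1) + e_4·(-1) = 0
Solving this homogeneous linear system for the smallest-integer solution (first nonzero entry positive) gives (2, -3, 3, -1).

(2, -3, 3, -1)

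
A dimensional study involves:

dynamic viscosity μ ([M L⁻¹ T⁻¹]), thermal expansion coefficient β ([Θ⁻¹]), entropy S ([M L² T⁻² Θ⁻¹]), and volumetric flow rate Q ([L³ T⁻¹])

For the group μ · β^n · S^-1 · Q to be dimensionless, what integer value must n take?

Balance the Θ exponent: (-1)·n from β, plus (0) − (-1) + (0) = 1 from the rest, must sum to zero.
−n + 1 = 0, so n = 1.

1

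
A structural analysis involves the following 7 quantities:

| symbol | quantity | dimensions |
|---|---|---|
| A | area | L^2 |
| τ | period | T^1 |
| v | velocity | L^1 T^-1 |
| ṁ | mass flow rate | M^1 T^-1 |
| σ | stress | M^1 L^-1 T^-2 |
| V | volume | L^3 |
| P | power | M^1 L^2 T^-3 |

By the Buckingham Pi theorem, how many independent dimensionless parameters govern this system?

4

There are 7 variables and 3 base dimensions (M, L, T).
The dimension matrix has rank 3.
Independent dimensionless groups: 7 − 3 = 4.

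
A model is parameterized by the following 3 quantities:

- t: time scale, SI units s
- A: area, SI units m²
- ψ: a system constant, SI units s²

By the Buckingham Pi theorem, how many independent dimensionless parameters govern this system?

1

There are 3 variables and 2 base dimensions (L, T).
The dimension matrix has rank 2.
Independent dimensionless groups: 3 − 2 = 1.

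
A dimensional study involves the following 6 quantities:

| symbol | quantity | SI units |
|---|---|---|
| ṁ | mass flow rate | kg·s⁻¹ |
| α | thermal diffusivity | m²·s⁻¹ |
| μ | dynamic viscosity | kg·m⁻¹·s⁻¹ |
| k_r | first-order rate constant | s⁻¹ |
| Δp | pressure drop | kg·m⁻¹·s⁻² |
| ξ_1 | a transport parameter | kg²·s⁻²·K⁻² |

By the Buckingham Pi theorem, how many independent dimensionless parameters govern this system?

There are 6 variables and 4 base dimensions (M, L, T, Θ).
The dimension matrix has rank 4.
Independent dimensionless groups: 6 − 4 = 2.

2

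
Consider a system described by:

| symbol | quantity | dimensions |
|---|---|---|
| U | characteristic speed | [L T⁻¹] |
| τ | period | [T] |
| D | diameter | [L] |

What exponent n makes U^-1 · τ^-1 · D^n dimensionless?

1

Balance the L exponent: (1)·n from D, plus −(1) − (0) = -1 from the rest, must sum to zero.
n − 1 = 0, so n = 1.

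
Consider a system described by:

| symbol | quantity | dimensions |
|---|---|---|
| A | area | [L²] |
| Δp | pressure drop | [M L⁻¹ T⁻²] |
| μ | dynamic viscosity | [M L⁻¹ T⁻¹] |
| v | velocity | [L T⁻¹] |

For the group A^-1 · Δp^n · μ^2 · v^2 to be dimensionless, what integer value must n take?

-2

Balance the M exponent: (1)·n from Δp, plus −(0) + 2·(1) + 2·(0) = 2 from the rest, must sum to zero.
n + 2 = 0, so n = -2.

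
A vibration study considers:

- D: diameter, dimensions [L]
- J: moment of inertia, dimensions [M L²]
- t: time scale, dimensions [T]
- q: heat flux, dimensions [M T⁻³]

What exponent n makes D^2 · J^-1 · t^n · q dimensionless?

Balance the T exponent: (1)·n from t, plus 2·(0) − (0) + (-3) = -3 from the rest, must sum to zero.
n − 3 = 0, so n = 3.

3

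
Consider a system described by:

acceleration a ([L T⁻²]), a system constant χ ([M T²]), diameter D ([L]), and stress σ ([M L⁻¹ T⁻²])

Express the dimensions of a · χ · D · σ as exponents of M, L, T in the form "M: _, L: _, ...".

Collect each base-dimension exponent across the product:
  M: (0) + (1) + (0) + (1) = 2
  L: (1) + (0) + (1) + (-1) = 1
  T: (-2) + (2) + (0) + (-2) = -2
So the dimensions are [M² L T⁻²].

M: 2, L: 1, T: -2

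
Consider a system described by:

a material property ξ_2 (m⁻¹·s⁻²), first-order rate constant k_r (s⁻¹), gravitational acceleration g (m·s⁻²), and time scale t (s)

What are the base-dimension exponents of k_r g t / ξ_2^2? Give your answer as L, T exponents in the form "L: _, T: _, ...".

Collect each base-dimension exponent across the product:
  L: −2·(-1) + (0) + (1) + (0) = 3
  T: −2·(-2) + (-1) + (-2) + (1) = 2
So the dimensions are [L³ T²].

L: 3, T: 2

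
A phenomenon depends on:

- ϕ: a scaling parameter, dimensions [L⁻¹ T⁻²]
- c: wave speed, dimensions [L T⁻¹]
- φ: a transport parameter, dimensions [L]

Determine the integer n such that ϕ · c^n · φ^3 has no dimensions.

Balance the L exponent: (1)·n from c, plus (-1) + 3·(1) = 2 from the rest, must sum to zero.
n + 2 = 0, so n = -2.

-2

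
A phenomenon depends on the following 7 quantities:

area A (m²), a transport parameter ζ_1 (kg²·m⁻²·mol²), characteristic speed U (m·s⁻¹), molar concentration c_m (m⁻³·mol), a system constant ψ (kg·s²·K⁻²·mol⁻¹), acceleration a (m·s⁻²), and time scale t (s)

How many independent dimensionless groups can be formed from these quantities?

There are 7 variables and 5 base dimensions (M, L, T, Θ, N).
The dimension matrix has rank 5.
Independent dimensionless groups: 7 − 5 = 2.

2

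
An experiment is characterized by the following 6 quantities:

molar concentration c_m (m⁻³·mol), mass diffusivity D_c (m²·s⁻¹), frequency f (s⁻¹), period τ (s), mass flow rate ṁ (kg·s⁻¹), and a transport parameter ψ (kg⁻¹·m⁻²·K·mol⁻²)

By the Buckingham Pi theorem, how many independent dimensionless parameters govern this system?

There are 6 variables and 5 base dimensions (M, L, T, Θ, N).
The dimension matrix has rank 5.
Independent dimensionless groups: 6 − 5 = 1.

1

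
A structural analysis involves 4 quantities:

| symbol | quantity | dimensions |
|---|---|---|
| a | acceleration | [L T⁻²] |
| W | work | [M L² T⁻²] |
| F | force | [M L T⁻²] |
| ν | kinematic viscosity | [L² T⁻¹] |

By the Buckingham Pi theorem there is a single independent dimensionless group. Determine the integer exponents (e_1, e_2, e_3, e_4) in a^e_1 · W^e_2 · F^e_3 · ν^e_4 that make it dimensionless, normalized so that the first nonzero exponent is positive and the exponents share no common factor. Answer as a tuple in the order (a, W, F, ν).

(1, 3, -3, -2)

M: e_1·(0) + e_2·(1) + e_3·(1) + e_4·(0) = 0
L: e_1·(1) + e_2·(2) + e_3·(1) + e_4·(2) = 0
T: e_1·(-2) + e_2·(-2) + e_3·(-2) + e_4·(-1) = 0
Solving this homogeneous linear system for the smallest-integer solution (first nonzero entry positive) gives (1, 3, -3, -2).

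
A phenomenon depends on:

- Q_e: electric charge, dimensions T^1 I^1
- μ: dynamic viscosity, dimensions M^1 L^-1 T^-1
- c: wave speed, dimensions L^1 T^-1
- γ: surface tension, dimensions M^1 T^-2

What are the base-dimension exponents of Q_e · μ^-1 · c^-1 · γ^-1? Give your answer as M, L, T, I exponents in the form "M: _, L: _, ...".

M: -2, L: 0, T: 5, I: 1

Collect each base-dimension exponent across the product:
  M: (0) − (1) − (0) − (1) = -2
  L: (0) − (-1) − (1) − (0) = 0
  T: (1) − (-1) − (-1) − (-2) = 5
  I: (1) − (0) − (0) − (0) = 1
So the dimensions are [M⁻² T⁵ I].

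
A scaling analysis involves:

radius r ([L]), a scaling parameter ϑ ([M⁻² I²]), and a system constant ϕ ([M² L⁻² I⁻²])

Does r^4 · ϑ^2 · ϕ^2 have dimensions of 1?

yes

Sum the exponent of each base dimension across the product:
  M: 4·[r]_M + 2·[ϑ]_M + 2·[ϕ]_M = 4·(0) + 2·(-2) + 2·(2) = 0
  L: 4·[r]_L + 2·[ϑ]_L + 2·[ϕ]_L = 4·(1) + 2·(0) + 2·(-2) = 0
  T: 4·[r]_T + 2·[ϑ]_T + 2·[ϕ]_T = 4·(0) + 2·(0) + 2·(0) = 0
  I: 4·[r]_I + 2·[ϑ]_I + 2·[ϕ]_I = 4·(0) + 2·(2) + 2·(-2) = 0
All base exponents vanish — dimensionless.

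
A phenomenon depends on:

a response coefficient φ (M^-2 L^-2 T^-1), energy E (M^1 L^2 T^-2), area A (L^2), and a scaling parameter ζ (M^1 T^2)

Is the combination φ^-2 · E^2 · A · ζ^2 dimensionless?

Sum the exponent of each base dimension across the product:
  M: −2·[φ]_M + 2·[E]_M + [A]_M + 2·[ζ]_M = −2·(-2) + 2·(1) + (0) + 2·(1) = 8
  L: −2·[φ]_L + 2·[E]_L + [A]_L + 2·[ζ]_L = −2·(-2) + 2·(2) + (2) + 2·(0) = 10
  T: −2·[φ]_T + 2·[E]_T + [A]_T + 2·[ζ]_T = −2·(-1) + 2·(-2) + (0) + 2·(2) = 2
Net dimensions [M⁸ L¹⁰ T²] ≠ [1] — not dimensionless.

no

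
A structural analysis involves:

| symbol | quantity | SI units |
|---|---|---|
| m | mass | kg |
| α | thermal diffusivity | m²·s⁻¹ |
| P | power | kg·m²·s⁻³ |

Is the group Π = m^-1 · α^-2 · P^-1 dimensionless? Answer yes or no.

no

Sum the exponent of each base dimension across the product:
  M: −[m]_M − 2·[α]_M − [P]_M = −(1) − 2·(0) − (1) = -2
  L: −[m]_L − 2·[α]_L − [P]_L = −(0) − 2·(2) − (2) = -6
  T: −[m]_T − 2·[α]_T − [P]_T = −(0) − 2·(-1) − (-3) = 5
Net dimensions [M⁻² L⁻⁶ T⁵] ≠ [1] — not dimensionless.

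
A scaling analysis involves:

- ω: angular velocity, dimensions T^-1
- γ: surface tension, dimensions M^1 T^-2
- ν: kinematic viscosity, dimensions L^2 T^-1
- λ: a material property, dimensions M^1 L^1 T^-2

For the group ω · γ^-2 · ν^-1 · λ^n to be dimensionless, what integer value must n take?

Balance the M exponent: (1)·n from λ, plus (0) − 2·(1) − (0) = -2 from the rest, must sum to zero.
n − 2 = 0, so n = 2.

2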